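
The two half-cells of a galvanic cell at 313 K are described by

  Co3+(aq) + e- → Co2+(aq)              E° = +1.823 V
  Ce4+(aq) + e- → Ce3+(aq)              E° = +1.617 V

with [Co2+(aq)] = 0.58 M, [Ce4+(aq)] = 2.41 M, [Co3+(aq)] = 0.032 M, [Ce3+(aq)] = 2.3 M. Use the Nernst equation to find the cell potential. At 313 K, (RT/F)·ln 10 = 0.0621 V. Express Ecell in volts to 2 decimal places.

+0.13 V

Since E°(Co³⁺/Co²⁺) > E°(Ce⁴⁺/Ce³⁺), Co³⁺/Co²⁺ serves as the cathode.
E°cell = +1.823 − (+1.617) = +0.206 V, with n = 1 electron transferred.
For the overall reaction Co3+(aq) + Ce3+(aq) → Co2+(aq) + Ce4+(aq), Q = ([Co2+(aq)]·[Ce4+(aq)]) / ([Co3+(aq)]·[Ce3+(aq)]) = 19, giving log Q = 1.279.
E = E° − (0.0621/n)·log Q = +0.206 − (0.0621/1)(1.279) = +0.13 V.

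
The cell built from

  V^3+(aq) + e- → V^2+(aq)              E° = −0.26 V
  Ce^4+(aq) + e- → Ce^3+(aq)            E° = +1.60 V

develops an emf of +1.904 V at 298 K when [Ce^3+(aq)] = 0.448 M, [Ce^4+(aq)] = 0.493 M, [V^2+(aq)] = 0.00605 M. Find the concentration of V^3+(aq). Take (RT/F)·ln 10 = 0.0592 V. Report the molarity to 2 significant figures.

0.0012 M

Ce⁴⁺/Ce³⁺ is the cathode (higher E°); E°cell = +1.60 − (−0.26) = +1.86 V with n = 1.
Since E = E° − (0.0592/n)·log Q, log Q = n(E° − E)/0.0592 = −0.743.
For Ce^4+(aq) + V^2+(aq) → Ce^3+(aq) + V^3+(aq), the reaction quotient is Q = ([Ce^3+(aq)]·[V^3+(aq)]) / ([Ce^4+(aq)]·[V^2+(aq)]).
Solving for the unknown gives log [V^3+(aq)] = −2.920, so [V^3+(aq)] ≈ 0.0012 M.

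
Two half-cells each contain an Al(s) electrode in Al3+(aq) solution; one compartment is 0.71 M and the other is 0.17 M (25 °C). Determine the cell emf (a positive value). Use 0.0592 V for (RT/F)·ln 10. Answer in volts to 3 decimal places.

0.012 V

For a concentration cell E°cell = 0, since both electrodes use the same couple.
The compartment with the higher Al3+(aq) concentration (0.71 M) acts as the cathode; ions are reduced there and produced at the dilute (0.17 M) anode.
With n = 3, Ecell = −(0.0592/3)·log([dilute]/[conc]) = −(0.0592/3)·log(0.17/0.71) = +0.012 V.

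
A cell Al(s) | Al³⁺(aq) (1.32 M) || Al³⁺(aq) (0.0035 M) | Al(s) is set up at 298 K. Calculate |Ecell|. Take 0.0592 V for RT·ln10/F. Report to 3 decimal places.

0.051 V

For a concentration cell E°cell = 0, since both electrodes use the same couple.
The compartment with the higher Al³⁺(aq) concentration (1.32 M) acts as the cathode; ions are reduced there and produced at the dilute (0.0035 M) anode.
With n = 3, Ecell = −(0.0592/3)·log([dilute]/[conc]) = −(0.0592/3)·log(0.0035/1.32) = +0.051 V.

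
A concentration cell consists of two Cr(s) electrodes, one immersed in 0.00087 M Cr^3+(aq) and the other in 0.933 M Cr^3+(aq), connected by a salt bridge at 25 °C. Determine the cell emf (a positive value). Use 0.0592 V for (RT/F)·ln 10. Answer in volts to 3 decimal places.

0.060 V

For a concentration cell E°cell = 0, since both electrodes use the same couple.
The compartment with the higher Cr^3+(aq) concentration (0.933 M) acts as the cathode; ions are reduced there and produced at the dilute (0.00087 M) anode.
With n = 3, Ecell = −(0.0592/3)·log([dilute]/[conc]) = −(0.0592/3)·log(0.00087/0.933) = +0.060 V.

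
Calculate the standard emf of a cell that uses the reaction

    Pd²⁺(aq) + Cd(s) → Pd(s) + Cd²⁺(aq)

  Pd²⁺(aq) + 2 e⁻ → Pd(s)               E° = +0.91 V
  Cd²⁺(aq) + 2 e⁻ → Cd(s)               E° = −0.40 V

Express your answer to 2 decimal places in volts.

Pd²⁺(aq) gains electrons, so the Pd²⁺/Pd couple is the cathode; the Cd²⁺/Cd couple is the anode.
E°cell = E°(cathode) − E°(anode) = +0.91 − (−0.40) = +1.31 V.

+1.31 V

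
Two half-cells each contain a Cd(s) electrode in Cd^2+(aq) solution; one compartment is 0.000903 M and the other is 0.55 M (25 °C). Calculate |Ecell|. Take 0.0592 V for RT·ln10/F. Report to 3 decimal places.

0.082 V

For a concentration cell E°cell = 0, since both electrodes use the same couple.
The compartment with the higher Cd^2+(aq) concentration (0.55 M) acts as the cathode; ions are reduced there and produced at the dilute (0.000903 M) anode.
With n = 2, Ecell = −(0.0592/2)·log([dilute]/[conc]) = −(0.0592/2)·log(0.000903/0.55) = +0.082 V.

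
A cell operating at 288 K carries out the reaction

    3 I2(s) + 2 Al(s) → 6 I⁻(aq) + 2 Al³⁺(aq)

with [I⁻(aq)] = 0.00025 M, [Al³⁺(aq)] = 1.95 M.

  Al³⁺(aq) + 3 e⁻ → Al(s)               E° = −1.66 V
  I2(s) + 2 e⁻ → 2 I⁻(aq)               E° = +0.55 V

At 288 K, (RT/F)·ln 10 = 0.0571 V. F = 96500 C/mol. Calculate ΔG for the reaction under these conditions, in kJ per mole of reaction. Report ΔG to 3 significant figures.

−1400 kJ/mol

With I₂/I⁻ reduced at the cathode, E°cell = +0.55 − (−1.66) = +2.21 V and n = 6.
Q = [I⁻(aq)]^6·[Al³⁺(aq)]^2 = 9.28×10^−22, so log Q = −21.032 and E = +2.21 − (0.0571/6)(−21.032) = +2.4102 V.
Then ΔG = −nFE = −6 × 96500 × +2.4102 J/mol = −1400 kJ/mol.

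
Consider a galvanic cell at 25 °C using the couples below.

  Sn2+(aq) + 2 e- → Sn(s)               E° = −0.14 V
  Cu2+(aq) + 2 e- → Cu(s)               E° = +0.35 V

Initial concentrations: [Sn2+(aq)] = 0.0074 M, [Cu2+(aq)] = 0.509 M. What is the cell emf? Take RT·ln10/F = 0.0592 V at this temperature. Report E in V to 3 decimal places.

Since E°(Cu²⁺/Cu) > E°(Sn²⁺/Sn), Cu²⁺/Cu serves as the cathode.
E°cell = +0.35 − (−0.14) = +0.49 V, with n = 2 electrons transferred.
Balancing gives Cu2+(aq) + Sn(s) → Cu(s) + Sn2+(aq); hence Q = [Sn2+(aq)] / [Cu2+(aq)] = 0.0145 (log Q = −1.837).
By the Nernst equation, E = +0.49 − (0.0592/2)·(−1.837) = +0.544 V.

+0.544 V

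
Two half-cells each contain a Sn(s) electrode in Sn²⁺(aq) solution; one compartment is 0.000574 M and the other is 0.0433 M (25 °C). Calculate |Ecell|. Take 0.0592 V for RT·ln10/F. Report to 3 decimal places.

0.056 V

For a concentration cell E°cell = 0, since both electrodes use the same couple.
The compartment with the higher Sn²⁺(aq) concentration (0.0433 M) acts as the cathode; ions are reduced there and produced at the dilute (0.000574 M) anode.
With n = 2, Ecell = −(0.0592/2)·log([dilute]/[conc]) = −(0.0592/2)·log(0.000574/0.0433) = +0.056 V.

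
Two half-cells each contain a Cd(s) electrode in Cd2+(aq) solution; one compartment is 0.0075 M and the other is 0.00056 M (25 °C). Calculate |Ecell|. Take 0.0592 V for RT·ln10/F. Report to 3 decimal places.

0.033 V

For a concentration cell E°cell = 0, since both electrodes use the same couple.
The compartment with the higher Cd2+(aq) concentration (0.0075 M) acts as the cathode; ions are reduced there and produced at the dilute (0.00056 M) anode.
With n = 2, Ecell = −(0.0592/2)·log([dilute]/[conc]) = −(0.0592/2)·log(0.00056/0.0075) = +0.033 V.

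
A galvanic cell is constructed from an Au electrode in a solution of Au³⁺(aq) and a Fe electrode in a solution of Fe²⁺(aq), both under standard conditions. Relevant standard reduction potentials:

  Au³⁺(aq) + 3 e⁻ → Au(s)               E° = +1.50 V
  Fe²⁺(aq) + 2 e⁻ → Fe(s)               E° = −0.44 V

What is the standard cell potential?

Of the two couples in this cell, the one with the more positive reduction potential is reduced at the cathode: here that is Au³⁺/Au (+1.50 V); Fe²⁺/Fe (−0.44 V) is the anode.
E°cell = E°(cathode) − E°(anode) = +1.50 − (−0.44) = +1.94 V.

+1.94 V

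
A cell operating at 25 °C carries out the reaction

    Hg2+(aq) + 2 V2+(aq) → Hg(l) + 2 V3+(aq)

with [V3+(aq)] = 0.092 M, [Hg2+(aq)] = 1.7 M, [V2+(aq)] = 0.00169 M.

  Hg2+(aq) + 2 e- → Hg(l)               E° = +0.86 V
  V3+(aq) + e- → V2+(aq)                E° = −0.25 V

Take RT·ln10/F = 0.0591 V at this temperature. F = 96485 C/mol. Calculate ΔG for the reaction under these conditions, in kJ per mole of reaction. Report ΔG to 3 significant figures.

−196 kJ/mol

With Hg²⁺/Hg reduced at the cathode, E°cell = +0.86 − (−0.25) = +1.11 V and n = 2.
Here Q = [V3+(aq)]^2 / ([Hg2+(aq)]·[V2+(aq)]^2) = 1.74×10^3 (log Q = 3.241), giving E = +1.11 − (0.0591/2)·(3.241) = +1.0142 V.
Finally ΔG = −nFE = −(2)(96485 C/mol)(+1.0142 V) = −196 kJ/mol.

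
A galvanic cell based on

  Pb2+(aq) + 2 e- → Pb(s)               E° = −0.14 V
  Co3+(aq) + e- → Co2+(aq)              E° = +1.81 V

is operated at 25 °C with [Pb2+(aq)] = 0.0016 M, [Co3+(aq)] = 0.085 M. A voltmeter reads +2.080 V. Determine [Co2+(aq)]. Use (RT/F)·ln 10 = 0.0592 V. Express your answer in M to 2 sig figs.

The Co³⁺/Co²⁺ couple has the larger reduction potential, so it is the cathode: E°cell = +1.81 − (−0.14) = +1.95 V and n = 2.
From the Nernst equation, log Q = n(E° − E)/0.0592 = 2·(+1.95 − (+2.080))/0.0592 = −4.392.
The balanced reaction is 2 Co3+(aq) + Pb(s) → 2 Co2+(aq) + Pb2+(aq), so Q = ([Co2+(aq)]^2·[Pb2+(aq)]) / [Co3+(aq)]^2.
Solving for the unknown gives log [Co2+(aq)] = −1.869, so [Co2+(aq)] ≈ 0.014 M.

0.014 M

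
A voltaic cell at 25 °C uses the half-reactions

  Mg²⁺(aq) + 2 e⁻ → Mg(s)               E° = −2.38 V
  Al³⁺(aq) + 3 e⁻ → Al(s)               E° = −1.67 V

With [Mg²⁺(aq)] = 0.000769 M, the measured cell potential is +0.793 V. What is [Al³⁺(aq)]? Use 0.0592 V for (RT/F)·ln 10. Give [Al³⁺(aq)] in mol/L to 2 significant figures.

With Al³⁺/Al at the cathode and Mg²⁺/Mg at the anode, E°cell = −1.67 − (−2.38) = +0.71 V (n = 6).
Rearranging E = E° − (0.0592/n)·log Q gives log Q = 6(+0.71 − (+0.793))/0.0592 = −8.412.
Balancing electrons gives 2 Al³⁺(aq) + 3 Mg(s) → 2 Al(s) + 3 Mg²⁺(aq); thus Q = [Mg²⁺(aq)]^3 / [Al³⁺(aq)]^2.
Solving for the unknown gives log [Al³⁺(aq)] = −0.465, so [Al³⁺(aq)] ≈ 0.34 M.

0.34 M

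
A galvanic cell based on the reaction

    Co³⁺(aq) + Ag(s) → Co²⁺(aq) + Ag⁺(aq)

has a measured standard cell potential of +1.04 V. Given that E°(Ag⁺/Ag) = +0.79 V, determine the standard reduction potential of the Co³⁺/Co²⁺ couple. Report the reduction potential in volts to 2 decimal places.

+1.83 V

In the reaction as written the Co³⁺/Co²⁺ couple is reduced (cathode) and Ag⁺/Ag is oxidized (anode), so E°cell = E°(Co³⁺/Co²⁺) − E°(Ag⁺/Ag).
E°(Co³⁺/Co²⁺) = E°cell + E°(anode) = +1.04 + (+0.79) = +1.83 V.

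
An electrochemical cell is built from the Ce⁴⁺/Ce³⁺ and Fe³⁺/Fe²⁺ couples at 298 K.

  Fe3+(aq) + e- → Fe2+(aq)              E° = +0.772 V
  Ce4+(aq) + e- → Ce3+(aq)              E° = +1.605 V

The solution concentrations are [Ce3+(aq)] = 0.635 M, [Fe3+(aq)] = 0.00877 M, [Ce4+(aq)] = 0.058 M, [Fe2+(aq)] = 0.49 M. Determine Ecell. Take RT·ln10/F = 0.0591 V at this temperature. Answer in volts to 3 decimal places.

Ce⁴⁺/Ce³⁺ is reduced (cathode, E° = +1.605 V) and Fe³⁺/Fe²⁺ is oxidized (anode).
The standard potential is +1.605 − (+0.772) = +0.833 V and the balanced reaction transfers n = 1 electron.
The balanced reaction is Ce4+(aq) + Fe2+(aq) → Ce3+(aq) + Fe3+(aq), so Q = ([Ce3+(aq)]·[Fe3+(aq)]) / ([Ce4+(aq)]·[Fe2+(aq)]) = 0.196 and log Q = −0.708.
E = E° − (0.0591/n)·log Q = +0.833 − (0.0591/1)(−0.708) = +0.875 V.

+0.875 V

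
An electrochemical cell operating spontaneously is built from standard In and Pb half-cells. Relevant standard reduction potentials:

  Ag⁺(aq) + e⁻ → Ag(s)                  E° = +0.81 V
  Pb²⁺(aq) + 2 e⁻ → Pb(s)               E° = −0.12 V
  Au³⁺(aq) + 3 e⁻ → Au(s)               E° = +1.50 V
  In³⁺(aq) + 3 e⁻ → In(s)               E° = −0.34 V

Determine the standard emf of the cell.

+0.22 V

The Pb²⁺/Pb couple has the higher E°, so Pb ion is reduced (cathode) and In is oxidized (anode).
E°cell = E°(cathode) − E°(anode) = −0.12 − (−0.34) = +0.22 V.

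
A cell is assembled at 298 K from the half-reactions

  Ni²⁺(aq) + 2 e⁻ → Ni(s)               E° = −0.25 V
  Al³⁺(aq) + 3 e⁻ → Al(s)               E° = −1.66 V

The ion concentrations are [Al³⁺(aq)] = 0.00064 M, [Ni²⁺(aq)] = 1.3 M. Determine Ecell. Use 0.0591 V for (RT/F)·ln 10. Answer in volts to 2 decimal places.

+1.48 V

The Ni²⁺/Ni couple has the more positive E°, so it is the cathode; Al³⁺/Al is the anode.
E°cell = E°cat − E°an = −0.25 − (−1.66) = +1.41 V; n = 6.
For the overall reaction 3 Ni²⁺(aq) + 2 Al(s) → 3 Ni(s) + 2 Al³⁺(aq), Q = [Al³⁺(aq)]^2 / [Ni²⁺(aq)]^3 = 1.86×10^−7, giving log Q = −6.729.
Applying E = E° − (RT ln10/nF)·log Q gives +1.41 − (0.0591/6)(−6.729) = +1.48 V.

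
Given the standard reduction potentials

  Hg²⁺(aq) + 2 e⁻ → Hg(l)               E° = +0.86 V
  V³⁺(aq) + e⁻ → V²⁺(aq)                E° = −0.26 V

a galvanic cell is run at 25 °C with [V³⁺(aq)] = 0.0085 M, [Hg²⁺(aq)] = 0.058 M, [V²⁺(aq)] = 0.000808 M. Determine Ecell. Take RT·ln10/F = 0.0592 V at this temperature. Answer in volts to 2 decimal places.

Since E°(Hg²⁺/Hg) > E°(V³⁺/V²⁺), Hg²⁺/Hg serves as the cathode.
E°cell = E°cat − E°an = +0.86 − (−0.26) = +1.12 V; n = 2.
The balanced reaction is Hg²⁺(aq) + 2 V²⁺(aq) → Hg(l) + 2 V³⁺(aq), so Q = [V³⁺(aq)]^2 / ([Hg²⁺(aq)]·[V²⁺(aq)]^2) = 1.91×10^3 and log Q = 3.281.
Applying E = E° − (RT ln10/nF)·log Q gives +1.12 − (0.0592/2)(3.281) = +1.02 V.

+1.02 V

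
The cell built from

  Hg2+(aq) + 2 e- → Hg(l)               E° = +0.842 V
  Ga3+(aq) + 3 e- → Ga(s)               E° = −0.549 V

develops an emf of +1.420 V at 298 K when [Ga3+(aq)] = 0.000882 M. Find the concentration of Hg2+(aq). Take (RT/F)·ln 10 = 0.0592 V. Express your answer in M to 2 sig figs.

0.088 M

With Hg²⁺/Hg at the cathode and Ga³⁺/Ga at the anode, E°cell = +0.842 − (−0.549) = +1.391 V (n = 6).
Since E = E° − (0.0592/n)·log Q, log Q = n(E° − E)/0.0592 = −2.939.
Balancing electrons gives 3 Hg2+(aq) + 2 Ga(s) → 3 Hg(l) + 2 Ga3+(aq); thus Q = [Ga3+(aq)]^2 / [Hg2+(aq)]^3.
Isolating [Hg2+(aq)] in Q = 10^{−2.939} yields log [Hg2+(aq)] = −1.057, i.e. 0.088 M.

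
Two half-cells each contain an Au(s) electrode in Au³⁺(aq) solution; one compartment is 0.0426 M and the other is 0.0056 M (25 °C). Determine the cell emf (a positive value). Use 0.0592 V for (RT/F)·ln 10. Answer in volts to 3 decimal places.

For a concentration cell E°cell = 0, since both electrodes use the same couple.
The compartment with the higher Au³⁺(aq) concentration (0.0426 M) acts as the cathode; ions are reduced there and produced at the dilute (0.0056 M) anode.
With n = 3, Ecell = −(0.0592/3)·log([dilute]/[conc]) = −(0.0592/3)·log(0.0056/0.0426) = +0.017 V.

0.017 V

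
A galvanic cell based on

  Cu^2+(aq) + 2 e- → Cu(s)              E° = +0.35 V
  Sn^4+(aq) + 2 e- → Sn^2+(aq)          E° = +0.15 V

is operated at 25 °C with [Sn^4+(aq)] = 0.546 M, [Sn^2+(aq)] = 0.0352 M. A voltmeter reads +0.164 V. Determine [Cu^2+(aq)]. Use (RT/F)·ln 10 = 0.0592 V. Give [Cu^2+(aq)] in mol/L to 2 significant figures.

0.94 M

The Cu²⁺/Cu couple has the larger reduction potential, so it is the cathode: E°cell = +0.35 − (+0.15) = +0.20 V and n = 2.
From the Nernst equation, log Q = n(E° − E)/0.0592 = 2·(+0.20 − (+0.164))/0.0592 = 1.216.
For Cu^2+(aq) + Sn^2+(aq) → Cu(s) + Sn^4+(aq), the reaction quotient is Q = [Sn^4+(aq)] / ([Cu^2+(aq)]·[Sn^2+(aq)]).
Solving for the unknown gives log [Cu^2+(aq)] = −0.025, so [Cu^2+(aq)] ≈ 0.94 M.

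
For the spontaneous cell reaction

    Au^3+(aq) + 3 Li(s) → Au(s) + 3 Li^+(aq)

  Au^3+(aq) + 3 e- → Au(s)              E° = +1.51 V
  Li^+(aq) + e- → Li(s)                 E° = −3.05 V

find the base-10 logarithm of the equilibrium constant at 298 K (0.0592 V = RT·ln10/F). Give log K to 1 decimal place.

log K = 231.1

The Au³⁺/Au couple is reduced (cathode); E°cell = +1.51 − (−3.05) = +4.56 V with n = 3.
At equilibrium E = 0, so log K = nE°cell / 0.0592 = (3)(+4.56) / 0.0592 = 231.1.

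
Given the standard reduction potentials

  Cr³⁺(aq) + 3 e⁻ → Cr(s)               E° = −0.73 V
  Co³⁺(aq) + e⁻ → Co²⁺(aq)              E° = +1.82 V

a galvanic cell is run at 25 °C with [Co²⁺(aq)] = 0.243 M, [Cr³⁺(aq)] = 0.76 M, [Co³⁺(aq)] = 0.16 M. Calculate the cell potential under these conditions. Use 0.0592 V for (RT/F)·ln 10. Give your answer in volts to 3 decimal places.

+2.542 V

The Co³⁺/Co²⁺ couple has the more positive E°, so it is the cathode; Cr³⁺/Cr is the anode.
The standard potential is +1.82 − (−0.73) = +2.55 V and the balanced reaction transfers n = 3 electrons.
For the overall reaction 3 Co³⁺(aq) + Cr(s) → 3 Co²⁺(aq) + Cr³⁺(aq), Q = ([Co²⁺(aq)]^3·[Cr³⁺(aq)]) / [Co³⁺(aq)]^3 = 2.66, giving log Q = 0.425.
E = E° − (0.0592/n)·log Q = +2.55 − (0.0592/3)(0.425) = +2.542 V.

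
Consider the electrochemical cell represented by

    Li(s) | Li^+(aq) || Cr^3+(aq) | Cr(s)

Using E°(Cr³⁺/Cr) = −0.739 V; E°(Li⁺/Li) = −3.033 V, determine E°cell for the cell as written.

By convention the left-hand electrode in cell notation is the anode (oxidation) and the right-hand electrode is the cathode (reduction).
E°cell = E°(right) − E°(left) = −0.739 − (−3.033) = +2.294 V.

+2.294 V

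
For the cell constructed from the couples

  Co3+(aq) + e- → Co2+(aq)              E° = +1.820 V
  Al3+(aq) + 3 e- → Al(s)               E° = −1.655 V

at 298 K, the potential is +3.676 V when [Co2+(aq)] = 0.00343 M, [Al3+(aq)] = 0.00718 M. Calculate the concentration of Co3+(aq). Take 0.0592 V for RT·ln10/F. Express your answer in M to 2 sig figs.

1.6 M

Co³⁺/Co²⁺ is the cathode (higher E°); E°cell = +1.820 − (−1.655) = +3.475 V with n = 3.
Rearranging E = E° − (0.0592/n)·log Q gives log Q = 3(+3.475 − (+3.676))/0.0592 = −10.186.
For 3 Co3+(aq) + Al(s) → 3 Co2+(aq) + Al3+(aq), the reaction quotient is Q = ([Co2+(aq)]^3·[Al3+(aq)]) / [Co3+(aq)]^3.
Substituting the known concentrations and solving, log [Co3+(aq)] = 0.216 and [Co3+(aq)] = 1.6 M.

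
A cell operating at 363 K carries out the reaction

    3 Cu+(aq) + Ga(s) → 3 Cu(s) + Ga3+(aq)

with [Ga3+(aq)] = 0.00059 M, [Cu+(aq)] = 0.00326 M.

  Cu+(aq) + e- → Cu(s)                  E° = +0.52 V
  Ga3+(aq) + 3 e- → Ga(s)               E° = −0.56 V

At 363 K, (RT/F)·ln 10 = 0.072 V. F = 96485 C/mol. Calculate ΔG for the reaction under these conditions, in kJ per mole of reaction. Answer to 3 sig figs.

E°cell = +0.52 − (−0.56) = +1.08 V; the balanced reaction transfers n = 3 electrons.
Q = [Ga3+(aq)] / [Cu+(aq)]^3 = 1.7×10^4, so log Q = 4.231 and E = +1.08 − (0.072/3)(4.231) = +0.9785 V.
Then ΔG = −nFE = −3 × 96485 × +0.9785 J/mol = −283 kJ/mol.

−283 kJ/mol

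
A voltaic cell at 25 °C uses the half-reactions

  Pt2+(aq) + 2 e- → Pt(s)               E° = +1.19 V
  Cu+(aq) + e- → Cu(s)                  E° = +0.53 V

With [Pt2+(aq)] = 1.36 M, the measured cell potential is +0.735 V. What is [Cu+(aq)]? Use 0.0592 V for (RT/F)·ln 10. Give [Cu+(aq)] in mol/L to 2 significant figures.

The Pt²⁺/Pt couple has the larger reduction potential, so it is the cathode: E°cell = +1.19 − (+0.53) = +0.66 V and n = 2.
From the Nernst equation, log Q = n(E° − E)/0.0592 = 2·(+0.66 − (+0.735))/0.0592 = −2.534.
Balancing electrons gives Pt2+(aq) + 2 Cu(s) → Pt(s) + 2 Cu+(aq); thus Q = [Cu+(aq)]^2 / [Pt2+(aq)].
Isolating [Cu+(aq)] in Q = 10^{−2.534} yields log [Cu+(aq)] = −1.200, i.e. 0.063 M.

0.063 M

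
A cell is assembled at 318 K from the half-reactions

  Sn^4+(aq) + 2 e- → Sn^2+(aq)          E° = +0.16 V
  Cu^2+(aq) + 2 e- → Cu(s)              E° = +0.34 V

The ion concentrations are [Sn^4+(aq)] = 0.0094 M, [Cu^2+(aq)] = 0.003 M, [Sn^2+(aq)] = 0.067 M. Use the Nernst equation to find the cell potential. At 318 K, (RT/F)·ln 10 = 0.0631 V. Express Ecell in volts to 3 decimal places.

The Cu²⁺/Cu couple has the more positive E°, so it is the cathode; Sn⁴⁺/Sn²⁺ is the anode.
The standard potential is +0.34 − (+0.16) = +0.18 V and the balanced reaction transfers n = 2 electrons.
The balanced reaction is Cu^2+(aq) + Sn^2+(aq) → Cu(s) + Sn^4+(aq), so Q = [Sn^4+(aq)] / ([Cu^2+(aq)]·[Sn^2+(aq)]) = 46.8 and log Q = 1.670.
Applying E = E° − (RT ln10/nF)·log Q gives +0.18 − (0.0631/2)(1.670) = +0.127 V.

+0.127 V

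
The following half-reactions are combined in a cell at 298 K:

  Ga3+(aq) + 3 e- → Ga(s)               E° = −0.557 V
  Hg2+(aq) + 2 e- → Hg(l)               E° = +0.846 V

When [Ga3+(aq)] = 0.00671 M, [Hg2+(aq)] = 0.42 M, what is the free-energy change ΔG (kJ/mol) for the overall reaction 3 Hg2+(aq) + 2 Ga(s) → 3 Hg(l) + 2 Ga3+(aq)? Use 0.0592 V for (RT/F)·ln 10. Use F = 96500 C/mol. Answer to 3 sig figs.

−831 kJ/mol

E°cell = +0.846 − (−0.557) = +1.403 V; the balanced reaction transfers n = 6 electrons.
The reaction quotient is [Ga3+(aq)]^2 / [Hg2+(aq)]^3 = 0.000608; by Nernst, E = +1.403 − (0.0592/6)(−3.216) = +1.4347 V.
ΔG = −nFE = −(6)(96500)(+1.4347) J/mol = −831 kJ/mol.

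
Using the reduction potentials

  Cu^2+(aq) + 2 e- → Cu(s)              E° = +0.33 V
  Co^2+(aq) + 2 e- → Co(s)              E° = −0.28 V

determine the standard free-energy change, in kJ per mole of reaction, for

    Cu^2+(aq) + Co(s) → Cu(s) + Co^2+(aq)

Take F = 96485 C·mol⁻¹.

−118 kJ/mol

In the reaction as written Cu^2+(aq) is reduced, so the Cu²⁺/Cu couple is the cathode and Co²⁺/Co is the anode.
E°cell = +0.33 − (−0.28) = +0.61 V; balancing electrons gives n = 2.
ΔG° = −nFE°cell = −(2)(96485)(+0.61) J/mol = −118 kJ/mol.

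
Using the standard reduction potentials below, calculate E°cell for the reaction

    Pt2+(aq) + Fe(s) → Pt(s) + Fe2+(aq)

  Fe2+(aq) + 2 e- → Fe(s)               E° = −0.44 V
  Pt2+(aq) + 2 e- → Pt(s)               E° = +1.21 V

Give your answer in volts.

+1.65 V

In the reaction as written, Pt2+(aq) is reduced (cathode) and Fe2+(aq) is produced by oxidation at the anode.
E°cell = E°(cathode) − E°(anode) = +1.21 − (−0.44) = +1.65 V.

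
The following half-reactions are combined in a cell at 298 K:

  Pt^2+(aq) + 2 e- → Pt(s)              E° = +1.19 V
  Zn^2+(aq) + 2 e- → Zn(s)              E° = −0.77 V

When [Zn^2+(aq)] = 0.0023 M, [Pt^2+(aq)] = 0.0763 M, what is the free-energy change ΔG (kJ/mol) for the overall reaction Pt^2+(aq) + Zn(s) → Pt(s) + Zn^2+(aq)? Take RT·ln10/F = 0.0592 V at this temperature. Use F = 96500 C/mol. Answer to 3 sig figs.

−387 kJ/mol

E°cell = +1.19 − (−0.77) = +1.96 V; the balanced reaction transfers n = 2 electrons.
Q = [Zn^2+(aq)] / [Pt^2+(aq)] = 0.0301, so log Q = −1.521 and E = +1.96 − (0.0592/2)(−1.521) = +2.0050 V.
ΔG = −nFE = −(2)(96500)(+2.0050) J/mol = −387 kJ/mol.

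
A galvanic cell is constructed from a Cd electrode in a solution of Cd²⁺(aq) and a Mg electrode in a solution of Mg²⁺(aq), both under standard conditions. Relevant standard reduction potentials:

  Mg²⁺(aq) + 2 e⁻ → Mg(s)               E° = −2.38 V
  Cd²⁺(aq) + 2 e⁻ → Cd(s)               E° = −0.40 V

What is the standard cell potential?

+1.98 V

Of the two couples in this cell, the one with the more positive reduction potential is reduced at the cathode: here that is Cd²⁺/Cd (−0.40 V); Mg²⁺/Mg (−2.38 V) is the anode.
E°cell = E°(cathode) − E°(anode) = −0.40 − (−2.38) = +1.98 V.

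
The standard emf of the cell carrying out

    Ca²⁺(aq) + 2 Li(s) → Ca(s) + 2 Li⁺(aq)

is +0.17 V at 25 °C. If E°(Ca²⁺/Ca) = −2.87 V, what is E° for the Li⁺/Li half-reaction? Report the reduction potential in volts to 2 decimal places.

In the reaction as written the Ca²⁺/Ca couple is reduced (cathode) and Li⁺/Li is oxidized (anode), so E°cell = E°(Ca²⁺/Ca) − E°(Li⁺/Li).
E°(Li⁺/Li) = E°(cathode) − E°cell = −2.87 − (+0.17) = −3.04 V.

−3.04 V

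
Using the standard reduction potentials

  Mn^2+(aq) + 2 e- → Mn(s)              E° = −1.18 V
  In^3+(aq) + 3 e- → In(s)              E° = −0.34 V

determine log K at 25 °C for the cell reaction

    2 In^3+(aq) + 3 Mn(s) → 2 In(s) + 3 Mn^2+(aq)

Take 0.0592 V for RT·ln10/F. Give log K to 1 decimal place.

log K = 85.1

The In³⁺/In couple is reduced (cathode); E°cell = −0.34 − (−1.18) = +0.84 V with n = 6.
At equilibrium E = 0, so log K = nE°cell / 0.0592 = (6)(+0.84) / 0.0592 = 85.1.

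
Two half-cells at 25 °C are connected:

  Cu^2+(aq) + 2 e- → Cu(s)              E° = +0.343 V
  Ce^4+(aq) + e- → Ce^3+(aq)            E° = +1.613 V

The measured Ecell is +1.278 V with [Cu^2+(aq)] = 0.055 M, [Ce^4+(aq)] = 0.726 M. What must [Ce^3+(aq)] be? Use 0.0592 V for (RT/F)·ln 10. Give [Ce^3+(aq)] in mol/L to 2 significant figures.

The Ce⁴⁺/Ce³⁺ couple has the larger reduction potential, so it is the cathode: E°cell = +1.613 − (+0.343) = +1.270 V and n = 2.
Since E = E° − (0.0592/n)·log Q, log Q = n(E° − E)/0.0592 = −0.270.
For 2 Ce^4+(aq) + Cu(s) → 2 Ce^3+(aq) + Cu^2+(aq), the reaction quotient is Q = ([Ce^3+(aq)]^2·[Cu^2+(aq)]) / [Ce^4+(aq)]^2.
Isolating [Ce^3+(aq)] in Q = 10^{−0.270} yields log [Ce^3+(aq)] = 0.356, i.e. 2.3 M.

2.3 M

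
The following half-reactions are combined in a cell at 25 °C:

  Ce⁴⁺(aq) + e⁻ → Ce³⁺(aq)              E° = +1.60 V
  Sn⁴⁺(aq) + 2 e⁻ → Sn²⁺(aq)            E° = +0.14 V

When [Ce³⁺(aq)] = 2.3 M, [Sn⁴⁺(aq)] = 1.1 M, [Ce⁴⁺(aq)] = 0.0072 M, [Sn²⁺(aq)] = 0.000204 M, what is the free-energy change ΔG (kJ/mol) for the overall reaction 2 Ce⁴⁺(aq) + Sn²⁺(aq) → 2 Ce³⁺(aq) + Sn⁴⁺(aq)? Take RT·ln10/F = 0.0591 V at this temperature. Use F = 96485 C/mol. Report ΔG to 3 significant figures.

E°cell = +1.60 − (+0.14) = +1.46 V; the balanced reaction transfers n = 2 electrons.
Q = ([Ce³⁺(aq)]^2·[Sn⁴⁺(aq)]) / ([Ce⁴⁺(aq)]^2·[Sn²⁺(aq)]) = 5.5×10^8, so log Q = 8.741 and E = +1.46 − (0.0591/2)(8.741) = +1.2017 V.
Then ΔG = −nFE = −2 × 96485 × +1.2017 J/mol = −232 kJ/mol.

−232 kJ/mol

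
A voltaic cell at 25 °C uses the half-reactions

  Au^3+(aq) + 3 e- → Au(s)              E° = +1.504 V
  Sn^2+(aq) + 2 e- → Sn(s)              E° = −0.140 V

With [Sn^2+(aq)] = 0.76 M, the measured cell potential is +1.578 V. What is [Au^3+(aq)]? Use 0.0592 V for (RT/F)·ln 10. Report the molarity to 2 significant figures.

Au³⁺/Au is the cathode (higher E°); E°cell = +1.504 − (−0.140) = +1.644 V with n = 6.
Rearranging E = E° − (0.0592/n)·log Q gives log Q = 6(+1.644 − (+1.578))/0.0592 = 6.689.
For 2 Au^3+(aq) + 3 Sn(s) → 2 Au(s) + 3 Sn^2+(aq), the reaction quotient is Q = [Sn^2+(aq)]^3 / [Au^3+(aq)]^2.
Substituting the known concentrations and solving, log [Au^3+(aq)] = −3.523 and [Au^3+(aq)] = 0.00030 M.

0.00030 M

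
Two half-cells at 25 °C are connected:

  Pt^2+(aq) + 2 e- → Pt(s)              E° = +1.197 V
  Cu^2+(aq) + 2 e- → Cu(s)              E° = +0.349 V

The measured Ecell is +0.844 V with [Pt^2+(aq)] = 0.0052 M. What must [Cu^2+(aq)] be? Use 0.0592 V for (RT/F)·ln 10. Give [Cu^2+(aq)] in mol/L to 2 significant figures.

0.0071 M

With Pt²⁺/Pt at the cathode and Cu²⁺/Cu at the anode, E°cell = +1.197 − (+0.349) = +0.848 V (n = 2).
Since E = E° − (0.0592/n)·log Q, log Q = n(E° − E)/0.0592 = 0.135.
Balancing electrons gives Pt^2+(aq) + Cu(s) → Pt(s) + Cu^2+(aq); thus Q = [Cu^2+(aq)] / [Pt^2+(aq)].
Solving for the unknown gives log [Cu^2+(aq)] = −2.149, so [Cu^2+(aq)] ≈ 0.0071 M.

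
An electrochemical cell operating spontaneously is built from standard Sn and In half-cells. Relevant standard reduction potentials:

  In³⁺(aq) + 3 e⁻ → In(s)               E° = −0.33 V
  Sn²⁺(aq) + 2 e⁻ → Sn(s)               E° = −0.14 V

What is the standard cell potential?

Of the two couples in this cell, the one with the more positive reduction potential is reduced at the cathode: here that is Sn²⁺/Sn (−0.14 V); In³⁺/In (−0.33 V) is the anode.
E°cell = E°(cathode) − E°(anode) = −0.14 − (−0.33) = +0.19 V.

+0.19 V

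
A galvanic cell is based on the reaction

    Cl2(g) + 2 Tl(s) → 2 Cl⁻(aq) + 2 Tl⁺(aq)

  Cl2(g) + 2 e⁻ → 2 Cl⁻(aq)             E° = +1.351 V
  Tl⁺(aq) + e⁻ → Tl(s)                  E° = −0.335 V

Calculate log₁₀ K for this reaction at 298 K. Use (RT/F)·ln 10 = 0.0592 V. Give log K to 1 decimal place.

The Cl₂/Cl⁻ couple is reduced (cathode); E°cell = +1.351 − (−0.335) = +1.686 V with n = 2.
At equilibrium E = 0, so log K = nE°cell / 0.0592 = (2)(+1.686) / 0.0592 = 57.0.

log K = 57.0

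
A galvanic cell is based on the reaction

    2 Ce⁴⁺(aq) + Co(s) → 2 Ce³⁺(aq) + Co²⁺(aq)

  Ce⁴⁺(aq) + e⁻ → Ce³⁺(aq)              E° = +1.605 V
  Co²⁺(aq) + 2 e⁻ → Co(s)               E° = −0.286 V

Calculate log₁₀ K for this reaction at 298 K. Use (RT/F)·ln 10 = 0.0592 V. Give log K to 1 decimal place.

The Ce⁴⁺/Ce³⁺ couple is reduced (cathode); E°cell = +1.605 − (−0.286) = +1.891 V with n = 2.
At equilibrium E = 0, so log K = nE°cell / 0.0592 = (2)(+1.891) / 0.0592 = 63.9.

log K = 63.9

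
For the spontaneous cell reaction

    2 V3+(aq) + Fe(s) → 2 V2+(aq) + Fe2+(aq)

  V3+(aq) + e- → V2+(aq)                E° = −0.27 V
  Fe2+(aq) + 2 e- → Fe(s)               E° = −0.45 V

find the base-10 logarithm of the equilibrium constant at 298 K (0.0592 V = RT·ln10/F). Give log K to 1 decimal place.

log K = 6.1

The V³⁺/V²⁺ couple is reduced (cathode); E°cell = −0.27 − (−0.45) = +0.18 V with n = 2.
At equilibrium E = 0, so log K = nE°cell / 0.0592 = (2)(+0.18) / 0.0592 = 6.1.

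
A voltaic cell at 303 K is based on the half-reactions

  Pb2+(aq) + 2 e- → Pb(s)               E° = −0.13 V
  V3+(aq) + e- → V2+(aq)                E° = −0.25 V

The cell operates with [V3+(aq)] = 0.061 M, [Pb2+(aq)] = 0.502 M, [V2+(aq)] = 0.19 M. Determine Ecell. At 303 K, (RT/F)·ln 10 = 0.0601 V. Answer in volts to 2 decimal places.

+0.14 V

Since E°(Pb²⁺/Pb) > E°(V³⁺/V²⁺), Pb²⁺/Pb serves as the cathode.
E°cell = −0.13 − (−0.25) = +0.12 V, with n = 2 electrons transferred.
Balancing gives Pb2+(aq) + 2 V2+(aq) → Pb(s) + 2 V3+(aq); hence Q = [V3+(aq)]^2 / ([Pb2+(aq)]·[V2+(aq)]^2) = 0.205 (log Q = −0.688).
Applying E = E° − (RT ln10/nF)·log Q gives +0.12 − (0.0601/2)(−0.688) = +0.14 V.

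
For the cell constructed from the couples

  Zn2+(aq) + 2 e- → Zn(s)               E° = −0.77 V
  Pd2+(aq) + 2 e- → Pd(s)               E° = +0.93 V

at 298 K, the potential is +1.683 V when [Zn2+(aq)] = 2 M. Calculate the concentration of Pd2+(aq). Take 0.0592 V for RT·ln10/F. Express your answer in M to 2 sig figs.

0.53 M

Pd²⁺/Pd is the cathode (higher E°); E°cell = +0.93 − (−0.77) = +1.70 V with n = 2.
Rearranging E = E° − (0.0592/n)·log Q gives log Q = 2(+1.70 − (+1.683))/0.0592 = 0.574.
For Pd2+(aq) + Zn(s) → Pd(s) + Zn2+(aq), the reaction quotient is Q = [Zn2+(aq)] / [Pd2+(aq)].
Isolating [Pd2+(aq)] in Q = 10^{0.574} yields log [Pd2+(aq)] = −0.273, i.e. 0.53 M.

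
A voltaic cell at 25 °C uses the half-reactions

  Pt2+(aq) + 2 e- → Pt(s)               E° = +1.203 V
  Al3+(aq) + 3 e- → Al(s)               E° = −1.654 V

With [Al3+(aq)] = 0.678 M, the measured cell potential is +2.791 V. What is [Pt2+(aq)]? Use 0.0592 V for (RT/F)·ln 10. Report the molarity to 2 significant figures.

The Pt²⁺/Pt couple has the larger reduction potential, so it is the cathode: E°cell = +1.203 − (−1.654) = +2.857 V and n = 6.
Rearranging E = E° − (0.0592/n)·log Q gives log Q = 6(+2.857 − (+2.791))/0.0592 = 6.689.
The balanced reaction is 3 Pt2+(aq) + 2 Al(s) → 3 Pt(s) + 2 Al3+(aq), so Q = [Al3+(aq)]^2 / [Pt2+(aq)]^3.
Substituting the known concentrations and solving, log [Pt2+(aq)] = −2.342 and [Pt2+(aq)] = 0.0045 M.

0.0045 M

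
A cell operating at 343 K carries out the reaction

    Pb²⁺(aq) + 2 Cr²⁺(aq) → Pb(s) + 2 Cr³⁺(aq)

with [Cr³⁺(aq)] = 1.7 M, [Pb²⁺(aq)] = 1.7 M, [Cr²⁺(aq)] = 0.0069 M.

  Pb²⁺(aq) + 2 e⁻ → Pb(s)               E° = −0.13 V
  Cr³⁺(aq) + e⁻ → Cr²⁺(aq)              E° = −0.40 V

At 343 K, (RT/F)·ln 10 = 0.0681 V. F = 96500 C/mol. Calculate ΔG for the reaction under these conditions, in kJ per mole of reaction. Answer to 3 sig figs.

−22.2 kJ/mol

The standard cell potential is −0.13 − (−0.40) = +0.27 V, with n = 2 electrons in the balanced equation.
Here Q = [Cr³⁺(aq)]^2 / ([Pb²⁺(aq)]·[Cr²⁺(aq)]^2) = 3.57×10^4 (log Q = 4.553), giving E = +0.27 − (0.0681/2)·(4.553) = +0.1150 V.
Then ΔG = −nFE = −2 × 96500 × +0.1150 J/mol = −22.2 kJ/mol.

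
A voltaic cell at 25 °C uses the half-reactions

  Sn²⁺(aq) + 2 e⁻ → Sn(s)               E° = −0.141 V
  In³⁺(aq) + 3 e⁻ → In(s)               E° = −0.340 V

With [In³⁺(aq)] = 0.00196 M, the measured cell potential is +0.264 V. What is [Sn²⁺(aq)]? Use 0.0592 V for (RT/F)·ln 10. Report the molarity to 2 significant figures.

2.5 M

The Sn²⁺/Sn couple has the larger reduction potential, so it is the cathode: E°cell = −0.141 − (−0.340) = +0.199 V and n = 6.
Since E = E° − (0.0592/n)·log Q, log Q = n(E° − E)/0.0592 = −6.588.
For 3 Sn²⁺(aq) + 2 In(s) → 3 Sn(s) + 2 In³⁺(aq), the reaction quotient is Q = [In³⁺(aq)]^2 / [Sn²⁺(aq)]^3.
Solving for the unknown gives log [Sn²⁺(aq)] = 0.391, so [Sn²⁺(aq)] ≈ 2.5 M.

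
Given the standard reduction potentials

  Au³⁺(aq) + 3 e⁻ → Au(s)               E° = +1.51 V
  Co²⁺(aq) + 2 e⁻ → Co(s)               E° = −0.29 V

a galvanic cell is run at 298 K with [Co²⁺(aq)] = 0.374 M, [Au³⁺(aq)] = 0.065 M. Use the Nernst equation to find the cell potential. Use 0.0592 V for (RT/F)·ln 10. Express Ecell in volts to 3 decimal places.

Since E°(Au³⁺/Au) > E°(Co²⁺/Co), Au³⁺/Au serves as the cathode.
E°cell = +1.51 − (−0.29) = +1.80 V, with n = 6 electrons transferred.
Balancing gives 2 Au³⁺(aq) + 3 Co(s) → 2 Au(s) + 3 Co²⁺(aq); hence Q = [Co²⁺(aq)]^3 / [Au³⁺(aq)]^2 = 12.4 (log Q = 1.093).
By the Nernst equation, E = +1.80 − (0.0592/6)·(1.093) = +1.789 V.

+1.789 V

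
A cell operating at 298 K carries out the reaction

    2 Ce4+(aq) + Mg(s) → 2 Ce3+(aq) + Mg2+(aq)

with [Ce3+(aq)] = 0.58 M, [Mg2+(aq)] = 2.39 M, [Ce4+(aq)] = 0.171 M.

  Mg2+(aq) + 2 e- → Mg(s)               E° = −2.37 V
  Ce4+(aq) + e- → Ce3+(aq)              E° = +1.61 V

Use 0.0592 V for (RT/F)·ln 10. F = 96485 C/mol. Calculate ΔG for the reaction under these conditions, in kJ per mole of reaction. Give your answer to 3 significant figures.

With Ce⁴⁺/Ce³⁺ reduced at the cathode, E°cell = +1.61 − (−2.37) = +3.98 V and n = 2.
Here Q = ([Ce3+(aq)]^2·[Mg2+(aq)]) / [Ce4+(aq)]^2 = 27.5 (log Q = 1.439), giving E = +3.98 − (0.0592/2)·(1.439) = +3.9374 V.
ΔG = −nFE = −(2)(96485)(+3.9374) J/mol = −760 kJ/mol.

−760 kJ/mol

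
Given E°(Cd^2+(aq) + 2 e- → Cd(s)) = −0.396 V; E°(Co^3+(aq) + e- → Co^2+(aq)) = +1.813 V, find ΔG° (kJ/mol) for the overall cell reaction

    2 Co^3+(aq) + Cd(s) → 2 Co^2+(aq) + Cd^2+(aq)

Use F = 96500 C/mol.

In the reaction as written Co^3+(aq) is reduced, so the Co³⁺/Co²⁺ couple is the cathode and Cd²⁺/Cd is the anode.
E°cell = +1.813 − (−0.396) = +2.209 V; balancing electrons gives n = 2.
ΔG° = −nFE°cell = −(2)(96500)(+2.209) J/mol = −426 kJ/mol.

−426 kJ/mol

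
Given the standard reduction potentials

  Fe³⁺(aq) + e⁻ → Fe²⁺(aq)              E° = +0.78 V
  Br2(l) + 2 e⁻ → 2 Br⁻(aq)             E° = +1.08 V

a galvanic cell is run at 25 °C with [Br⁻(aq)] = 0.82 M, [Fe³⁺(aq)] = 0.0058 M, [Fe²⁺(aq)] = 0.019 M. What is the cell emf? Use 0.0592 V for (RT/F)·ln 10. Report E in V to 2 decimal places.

Since E°(Br₂/Br⁻) > E°(Fe³⁺/Fe²⁺), Br₂/Br⁻ serves as the cathode.
The standard potential is +1.08 − (+0.78) = +0.30 V and the balanced reaction transfers n = 2 electrons.
For the overall reaction Br2(l) + 2 Fe²⁺(aq) → 2 Br⁻(aq) + 2 Fe³⁺(aq), Q = ([Br⁻(aq)]^2·[Fe³⁺(aq)]^2) / [Fe²⁺(aq)]^2 = 0.0627, giving log Q = −1.203.
E = E° − (0.0592/n)·log Q = +0.30 − (0.0592/2)(−1.203) = +0.34 V.

+0.34 V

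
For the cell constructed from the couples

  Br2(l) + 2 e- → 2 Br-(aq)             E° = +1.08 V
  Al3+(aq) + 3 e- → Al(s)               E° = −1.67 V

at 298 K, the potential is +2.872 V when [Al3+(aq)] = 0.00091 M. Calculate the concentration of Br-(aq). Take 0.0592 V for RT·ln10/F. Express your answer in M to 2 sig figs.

The Br₂/Br⁻ couple has the larger reduction potential, so it is the cathode: E°cell = +1.08 − (−1.67) = +2.75 V and n = 6.
Rearranging E = E° − (0.0592/n)·log Q gives log Q = 6(+2.75 − (+2.872))/0.0592 = −12.365.
Balancing electrons gives 3 Br2(l) + 2 Al(s) → 6 Br-(aq) + 2 Al3+(aq); thus Q = [Br-(aq)]^6·[Al3+(aq)]^2.
Isolating [Br-(aq)] in Q = 10^{−12.365} yields log [Br-(aq)] = −1.047, i.e. 0.090 M.

0.090 M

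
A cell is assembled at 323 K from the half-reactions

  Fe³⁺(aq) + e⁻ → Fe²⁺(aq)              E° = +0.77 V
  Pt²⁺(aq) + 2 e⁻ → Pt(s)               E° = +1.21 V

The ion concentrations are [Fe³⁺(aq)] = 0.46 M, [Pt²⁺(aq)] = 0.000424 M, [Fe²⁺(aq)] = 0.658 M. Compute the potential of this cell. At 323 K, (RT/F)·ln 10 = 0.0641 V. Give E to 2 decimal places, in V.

The Pt²⁺/Pt couple has the more positive E°, so it is the cathode; Fe³⁺/Fe²⁺ is the anode.
The standard potential is +1.21 − (+0.77) = +0.44 V and the balanced reaction transfers n = 2 electrons.
The balanced reaction is Pt²⁺(aq) + 2 Fe²⁺(aq) → Pt(s) + 2 Fe³⁺(aq), so Q = [Fe³⁺(aq)]^2 / ([Pt²⁺(aq)]·[Fe²⁺(aq)]^2) = 1.15×10^3 and log Q = 3.062.
E = E° − (0.0641/n)·log Q = +0.44 − (0.0641/2)(3.062) = +0.34 V.

+0.34 V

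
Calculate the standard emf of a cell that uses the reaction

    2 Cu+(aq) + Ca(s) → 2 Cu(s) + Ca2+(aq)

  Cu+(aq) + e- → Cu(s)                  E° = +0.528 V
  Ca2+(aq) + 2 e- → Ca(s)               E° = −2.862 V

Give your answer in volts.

In the reaction as written, Cu+(aq) is reduced (cathode) and Ca2+(aq) is produced by oxidation at the anode.
E°cell = E°(cathode) − E°(anode) = +0.528 − (−2.862) = +3.390 V.
The positive value indicates the reaction is spontaneous as written.

+3.390 V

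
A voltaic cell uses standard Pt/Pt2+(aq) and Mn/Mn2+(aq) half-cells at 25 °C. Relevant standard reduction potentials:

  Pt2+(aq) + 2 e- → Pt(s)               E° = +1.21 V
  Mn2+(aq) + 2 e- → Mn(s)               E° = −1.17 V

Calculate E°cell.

+2.38 V

Of the two couples in this cell, the one with the more positive reduction potential is reduced at the cathode: here that is Pt²⁺/Pt (+1.21 V); Mn²⁺/Mn (−1.17 V) is the anode.
E°cell = E°(cathode) − E°(anode) = +1.21 − (−1.17) = +2.38 V.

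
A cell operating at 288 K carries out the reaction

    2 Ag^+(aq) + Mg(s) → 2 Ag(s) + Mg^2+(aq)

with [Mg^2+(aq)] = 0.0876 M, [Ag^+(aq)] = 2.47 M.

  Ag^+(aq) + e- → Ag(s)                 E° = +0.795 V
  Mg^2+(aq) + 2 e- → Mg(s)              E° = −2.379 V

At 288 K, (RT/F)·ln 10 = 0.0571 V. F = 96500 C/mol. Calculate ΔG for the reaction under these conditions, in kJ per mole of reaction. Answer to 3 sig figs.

−623 kJ/mol

The standard cell potential is +0.795 − (−2.379) = +3.174 V, with n = 2 electrons in the balanced equation.
The reaction quotient is [Mg^2+(aq)] / [Ag^+(aq)]^2 = 0.0144; by Nernst, E = +3.174 − (0.0571/2)(−1.843) = +3.2266 V.
Then ΔG = −nFE = −2 × 96500 × +3.2266 J/mol = −623 kJ/mol.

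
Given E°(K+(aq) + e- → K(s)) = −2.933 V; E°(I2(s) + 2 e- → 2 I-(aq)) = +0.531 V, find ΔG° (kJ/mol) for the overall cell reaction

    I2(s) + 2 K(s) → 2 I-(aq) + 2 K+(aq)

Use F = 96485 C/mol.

−668 kJ/mol

In the reaction as written I2(s) is reduced, so the I₂/I⁻ couple is the cathode and K⁺/K is the anode.
E°cell = +0.531 − (−2.933) = +3.464 V; balancing electrons gives n = 2.
ΔG° = −nFE°cell = −(2)(96485)(+3.464) J/mol = −668 kJ/mol.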